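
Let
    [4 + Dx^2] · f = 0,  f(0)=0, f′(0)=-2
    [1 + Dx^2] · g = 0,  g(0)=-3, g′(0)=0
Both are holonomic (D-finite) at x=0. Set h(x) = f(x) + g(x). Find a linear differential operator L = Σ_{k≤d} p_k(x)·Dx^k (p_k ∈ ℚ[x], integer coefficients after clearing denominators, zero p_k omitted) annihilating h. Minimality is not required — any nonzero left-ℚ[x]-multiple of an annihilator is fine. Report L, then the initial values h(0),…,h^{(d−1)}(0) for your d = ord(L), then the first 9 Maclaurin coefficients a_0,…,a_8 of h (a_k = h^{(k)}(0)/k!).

f: a_k = 0, -2, 0, 4/3, 0, -4/15, 0, 8/315, 0, …
g: a_k = -3, 0, 3/2, 0, -1/8, 0, 1/240, 0, -1/13440, …
Sum ⇒ L₀ = lclm(L_f,L_g) in ℚ(x)⟨Dx⟩.
L = 4 + 5·Dx^2 + Dx^4  (order 4).
h: a_k = -3, -2, 3/2, 4/3, -1/8, -4/15, 1/240, 8/315, -1/13440, …
ICs: h(0) = -3, h′(0) = -2, h′′(0) = 3, h′′′(0) = 8.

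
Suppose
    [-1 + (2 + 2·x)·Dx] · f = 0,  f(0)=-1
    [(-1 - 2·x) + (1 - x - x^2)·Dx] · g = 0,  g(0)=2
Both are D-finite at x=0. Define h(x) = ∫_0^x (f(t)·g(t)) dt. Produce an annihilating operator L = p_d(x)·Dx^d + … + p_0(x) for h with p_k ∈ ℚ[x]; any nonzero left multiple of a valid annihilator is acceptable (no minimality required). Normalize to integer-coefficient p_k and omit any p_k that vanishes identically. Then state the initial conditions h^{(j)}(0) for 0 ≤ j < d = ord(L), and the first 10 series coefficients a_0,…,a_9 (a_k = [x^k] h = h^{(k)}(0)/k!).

L = (3 + 5·x + 3·x^2)·Dx + (-2 + 4·x^2 + 2·x^3)·Dx^2  (order 2).
h: a_k = 0, -2, -3/2, -19/12, -63/32, -803/320, -2621/768, -16887/3584, -54775/8192, -1416355/147456, …
ICs: h(0) = 0, h′(0) = -2.

f: a_k = -1, -1/2, 1/8, -1/16, 5/128, -7/256, 21/1024, -33/2048, 429/32768, -715/65536, …
g: a_k = 2, 2, 4, 6, 10, 16, 26, 42, 68, 110, …
Sym-product of L_f,L_g gives L₀ (≤ ord 1).
∫: right-multiply L₀ by Dx.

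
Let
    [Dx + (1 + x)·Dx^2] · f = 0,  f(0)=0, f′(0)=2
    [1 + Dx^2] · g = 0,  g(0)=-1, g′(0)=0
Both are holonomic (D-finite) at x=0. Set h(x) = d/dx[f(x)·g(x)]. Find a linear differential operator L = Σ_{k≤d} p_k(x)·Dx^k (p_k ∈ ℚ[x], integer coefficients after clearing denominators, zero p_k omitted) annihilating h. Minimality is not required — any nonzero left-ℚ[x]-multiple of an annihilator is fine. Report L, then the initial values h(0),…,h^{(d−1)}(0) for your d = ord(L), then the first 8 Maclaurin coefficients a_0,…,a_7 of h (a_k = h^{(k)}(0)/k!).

L = (-25 - 44·x - 42·x^2 + 12·x^3 + 43·x^4 + 24·x^5 + 4·x^6) + (-24 - 32·x + 20·x^2 + 60·x^3 + 40·x^4 + 8·x^5)·Dx + (-28 - 44·x - 14·x^2 + 72·x^3 + 98·x^4 + 48·x^5 + 8·x^6)·Dx^2 + (-24 - 32·x + 20·x^2 + 60·x^3 + 40·x^4 + 8·x^5)·Dx^3 + (-3 + 28·x^2 + 60·x^3 + 55·x^4 + 24·x^5 + 4·x^6)·Dx^4  (order 4).
h: a_k = -2, 2, 1, 0, -3/4, 3/4, -31/40, 37/45, …
ICs: h(0) = -2, h′(0) = 2, h′′(0) = 2, h′′′(0) = 0.

f: a_k = 0, 2, -1, 2/3, -1/2, 2/5, -1/3, 2/7, …
g: a_k = -1, 0, 1/2, 0, -1/24, 0, 1/720, 0, …
L₀ := L_f ⊗_s L_g (sym. prod.), ord ≤ 4.
Differentiate: ansatz ord ≤ ord L₀ ⇒ L.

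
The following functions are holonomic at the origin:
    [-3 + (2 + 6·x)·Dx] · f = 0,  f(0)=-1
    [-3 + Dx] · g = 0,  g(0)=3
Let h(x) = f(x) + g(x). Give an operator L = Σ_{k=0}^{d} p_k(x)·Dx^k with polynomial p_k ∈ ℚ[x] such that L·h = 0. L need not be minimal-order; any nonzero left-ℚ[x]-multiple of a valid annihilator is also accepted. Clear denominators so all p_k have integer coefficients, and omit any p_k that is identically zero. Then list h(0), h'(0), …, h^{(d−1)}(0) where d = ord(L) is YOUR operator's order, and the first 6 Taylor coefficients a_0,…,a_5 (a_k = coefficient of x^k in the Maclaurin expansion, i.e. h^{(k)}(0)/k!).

L = (27 + 54·x) + (-15 - 72·x - 108·x^2)·Dx + (2 + 18·x + 36·x^2)·Dx^2  (order 2).
h: a_k = 2, 15/2, 117/8, 189/16, 1701/128, -729/1280, …
ICs: h(0) = 2, h′(0) = 15/2.

f: a_k = -1, -3/2, 9/8, -27/16, 405/128, -1701/256, …
g: a_k = 3, 9, 27/2, 27/2, 81/8, 243/40, …
Weyl lclm of L_f,L_g ⇒ L₀ (ord ≤ 2).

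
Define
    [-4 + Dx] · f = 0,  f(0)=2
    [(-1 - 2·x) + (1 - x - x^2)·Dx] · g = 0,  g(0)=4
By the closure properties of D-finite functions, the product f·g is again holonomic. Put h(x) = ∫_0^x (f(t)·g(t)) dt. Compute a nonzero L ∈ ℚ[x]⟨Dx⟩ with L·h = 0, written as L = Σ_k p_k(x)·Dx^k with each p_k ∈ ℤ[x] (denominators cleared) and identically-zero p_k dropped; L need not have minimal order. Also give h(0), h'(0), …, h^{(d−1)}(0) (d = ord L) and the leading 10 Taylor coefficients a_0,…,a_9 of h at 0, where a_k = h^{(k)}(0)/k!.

f: a_k = 2, 8, 16, 64/3, 64/3, 256/15, 512/45, 2048/315, 1024/315, 4096/2835, …
g: a_k = 4, 4, 8, 12, 20, 32, 52, 84, 136, 220, …
Product ⇒ symmetric product L₀, ord ≤ 1.
h=∫₀ˣh₀: take L = L₀·Dx.
L = (5 - 2·x - 4·x^2)·Dx + (-1 + x + x^2)·Dx^2  (order 2).
h: a_k = 0, 8, 20, 112/3, 178/3, 1304/15, 5552/45, 10984/63, 78227/315, 1014352/2835, …
ICs: h(0) = 0, h′(0) = 8.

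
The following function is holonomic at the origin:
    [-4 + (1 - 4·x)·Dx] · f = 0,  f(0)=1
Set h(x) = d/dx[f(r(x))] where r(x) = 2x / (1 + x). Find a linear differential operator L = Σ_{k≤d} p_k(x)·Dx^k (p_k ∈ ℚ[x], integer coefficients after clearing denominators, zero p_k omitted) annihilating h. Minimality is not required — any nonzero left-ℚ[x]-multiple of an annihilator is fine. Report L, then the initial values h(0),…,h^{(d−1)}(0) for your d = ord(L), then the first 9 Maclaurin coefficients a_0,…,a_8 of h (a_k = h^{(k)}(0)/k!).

f: a_k = 1, 4, 16, 64, 256, 1024, 4096, 16384, 65536, …
Change of var in L_f (x↦r) gives L₀.
h=h₀': d/dx-closure on L₀ ⇒ L.
L = 14 + (-1 + 7·x)·Dx  (order 1).
h: a_k = 8, 112, 1176, 10976, 96040, 806736, 6588344, 52706752, 415065672, …
ICs: h(0) = 8.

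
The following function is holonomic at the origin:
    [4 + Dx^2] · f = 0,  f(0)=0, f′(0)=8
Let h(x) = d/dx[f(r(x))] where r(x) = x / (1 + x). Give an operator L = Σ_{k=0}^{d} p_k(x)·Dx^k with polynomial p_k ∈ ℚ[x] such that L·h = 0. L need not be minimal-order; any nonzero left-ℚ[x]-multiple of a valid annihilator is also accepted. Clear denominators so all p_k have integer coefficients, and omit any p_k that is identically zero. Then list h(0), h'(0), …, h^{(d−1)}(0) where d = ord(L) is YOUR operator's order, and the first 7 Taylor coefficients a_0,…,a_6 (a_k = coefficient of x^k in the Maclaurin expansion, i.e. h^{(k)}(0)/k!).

L = (10 + 12·x + 6·x^2) + (6 + 18·x + 18·x^2 + 6·x^3)·Dx + (1 + 4·x + 6·x^2 + 4·x^3 + x^4)·Dx^2  (order 2).
h: a_k = 8, -16, 8, 32, -344/3, 240, -17672/45, …
ICs: h(0) = 8, h′(0) = -16.

f: a_k = 0, 8, 0, -16/3, 0, 16/15, 0, …
f∘r: x↦r, Dx↦Dx/r' in L_f ⇒ L₀.
h₀' ⇒ L via d/dx closure of L₀.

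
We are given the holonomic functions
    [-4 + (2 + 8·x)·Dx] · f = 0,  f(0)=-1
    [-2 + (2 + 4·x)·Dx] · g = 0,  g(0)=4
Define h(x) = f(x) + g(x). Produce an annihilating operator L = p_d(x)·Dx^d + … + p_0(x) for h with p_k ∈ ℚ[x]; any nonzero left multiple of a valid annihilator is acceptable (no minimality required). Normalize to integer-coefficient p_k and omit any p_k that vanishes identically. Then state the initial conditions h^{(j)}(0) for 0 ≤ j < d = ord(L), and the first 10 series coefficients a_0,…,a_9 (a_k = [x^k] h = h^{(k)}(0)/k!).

L = -2 + (3 + 8·x)·Dx + (1 + 6·x + 8·x^2)·Dx^2  (order 2).
h: a_k = 3, 2, 0, -2, 15/2, -49/2, 315/4, -1023/4, 27027/32, -90805/32, …
ICs: h(0) = 3, h′(0) = 2.

f: a_k = -1, -2, 2, -4, 10, -28, 84, -264, 858, -2860, …
g: a_k = 4, 4, -2, 2, -5/2, 7/2, -21/4, 33/4, -429/32, 715/32, …
Weyl lclm of L_f,L_g ⇒ L₀ (ord ≤ 2).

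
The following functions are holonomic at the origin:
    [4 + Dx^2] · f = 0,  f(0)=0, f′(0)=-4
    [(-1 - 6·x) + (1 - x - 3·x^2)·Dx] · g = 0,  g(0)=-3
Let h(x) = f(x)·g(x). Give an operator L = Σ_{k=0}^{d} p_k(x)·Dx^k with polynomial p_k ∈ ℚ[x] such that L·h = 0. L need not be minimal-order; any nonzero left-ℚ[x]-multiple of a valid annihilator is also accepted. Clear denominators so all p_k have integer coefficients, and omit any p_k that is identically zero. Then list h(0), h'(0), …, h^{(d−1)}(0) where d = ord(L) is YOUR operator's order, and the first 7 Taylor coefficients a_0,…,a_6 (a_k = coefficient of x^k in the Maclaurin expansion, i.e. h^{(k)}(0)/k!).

L = (2 + 4·x + 12·x^2) + (2 + 12·x)·Dx + (-1 + x + 3·x^2)·Dx^2  (order 2).
h: a_k = 0, 12, 12, 40, 76, 988/5, 2128/5, …
ICs: h(0) = 0, h′(0) = 12.

f: a_k = 0, -4, 0, 8/3, 0, -8/15, 0, …
g: a_k = -3, -3, -12, -21, -57, -120, -291, …
Sym-product of L_f,L_g gives L₀ (≤ ord 2).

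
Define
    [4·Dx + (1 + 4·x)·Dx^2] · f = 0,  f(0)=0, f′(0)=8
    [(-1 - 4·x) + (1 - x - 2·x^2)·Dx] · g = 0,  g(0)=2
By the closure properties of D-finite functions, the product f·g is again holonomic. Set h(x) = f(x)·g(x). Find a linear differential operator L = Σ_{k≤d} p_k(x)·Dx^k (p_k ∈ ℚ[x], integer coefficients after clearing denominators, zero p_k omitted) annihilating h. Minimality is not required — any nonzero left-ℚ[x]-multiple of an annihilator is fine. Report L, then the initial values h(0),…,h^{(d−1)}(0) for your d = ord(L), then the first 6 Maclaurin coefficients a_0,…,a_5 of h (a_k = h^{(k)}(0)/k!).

f: a_k = 0, 8, -16, 128/3, -128, 2048/5, …
g: a_k = 2, 2, 6, 10, 22, 42, …
h₀=f·g: eliminate ⇒ L₀, order ≤ 2·1.
L = (8 + 32·x) + (-2 + 20·x + 40·x^2)·Dx + (-1 - 3·x + 6·x^2 + 8·x^3)·Dx^2  (order 2).
h: a_k = 0, 16, -16, 304/3, -560/3, 4176/5, …
ICs: h(0) = 0, h′(0) = 16.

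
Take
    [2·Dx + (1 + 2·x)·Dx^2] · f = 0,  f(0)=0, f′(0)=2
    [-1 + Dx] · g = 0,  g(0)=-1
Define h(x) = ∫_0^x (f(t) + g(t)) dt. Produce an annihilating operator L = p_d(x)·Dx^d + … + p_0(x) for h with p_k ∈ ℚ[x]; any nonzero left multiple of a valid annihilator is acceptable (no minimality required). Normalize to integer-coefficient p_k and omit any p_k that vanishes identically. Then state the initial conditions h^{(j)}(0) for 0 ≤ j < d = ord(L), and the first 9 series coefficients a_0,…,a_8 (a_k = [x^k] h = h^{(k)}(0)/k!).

f: a_k = 0, 2, -2, 8/3, -4, 32/5, -32/3, 128/7, -32, …
g: a_k = -1, -1, -1/2, -1/6, -1/24, -1/120, -1/720, -1/5040, -1/40320, …
Sum ⇒ L₀ = lclm(L_f,L_g) in ℚ(x)⟨Dx⟩.
Integrate: L := L₀·Dx.
L = (-10 - 4·x)·Dx^2 + (7 - 4·x - 4·x^2)·Dx^3 + (3 + 8·x + 4·x^2)·Dx^4  (order 4).
h: a_k = 0, -1, 1/2, -5/6, 5/8, -97/120, 767/720, -7681/5040, 92159/40320, …
ICs: h(0) = 0, h′(0) = -1, h′′(0) = 1, h′′′(0) = -5.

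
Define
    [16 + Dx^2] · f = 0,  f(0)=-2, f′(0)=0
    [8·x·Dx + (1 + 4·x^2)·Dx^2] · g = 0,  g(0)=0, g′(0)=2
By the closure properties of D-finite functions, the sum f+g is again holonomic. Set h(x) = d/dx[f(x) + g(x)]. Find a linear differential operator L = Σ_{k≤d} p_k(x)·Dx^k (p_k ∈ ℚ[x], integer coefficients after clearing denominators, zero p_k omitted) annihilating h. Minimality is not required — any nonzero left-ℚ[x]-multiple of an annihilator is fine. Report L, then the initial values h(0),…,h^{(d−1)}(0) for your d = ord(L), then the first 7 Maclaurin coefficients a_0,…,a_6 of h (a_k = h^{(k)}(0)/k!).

f: a_k = -2, 0, 16, 0, -64/3, 0, 512/45, …
g: a_k = 0, 2, 0, -8/3, 0, 32/5, 0, …
Sum ⇒ L₀ = lclm(L_f,L_g) in ℚ(x)⟨Dx⟩.
h₀' ⇒ L via d/dx closure of L₀.
L = (-512·x + 5120·x^3 + 4096·x^5) + (16 + 512·x^2 + 2304·x^4 + 2048·x^6)·Dx + (-32·x + 320·x^3 + 256·x^5)·Dx^2 + (1 + 32·x^2 + 144·x^4 + 128·x^6)·Dx^3  (order 3).
h: a_k = 2, 32, -8, -256/3, 32, 1024/15, -128, …
ICs: h(0) = 2, h′(0) = 32, h′′(0) = -16.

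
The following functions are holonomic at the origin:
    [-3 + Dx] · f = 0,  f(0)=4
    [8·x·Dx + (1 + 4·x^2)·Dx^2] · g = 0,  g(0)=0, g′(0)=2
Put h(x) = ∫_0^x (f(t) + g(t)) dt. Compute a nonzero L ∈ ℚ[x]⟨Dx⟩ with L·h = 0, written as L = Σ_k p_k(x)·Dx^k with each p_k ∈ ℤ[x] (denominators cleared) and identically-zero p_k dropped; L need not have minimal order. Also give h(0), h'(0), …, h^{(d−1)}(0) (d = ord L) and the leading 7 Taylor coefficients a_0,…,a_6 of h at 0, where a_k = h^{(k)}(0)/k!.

L = (24 - 72·x - 288·x^2 - 288·x^3)·Dx^2 + (-17 + 24·x^2 - 144·x^4)·Dx^3 + (3 + 8·x + 24·x^2 + 32·x^3 + 48·x^4)·Dx^4  (order 4).
h: a_k = 0, 4, 7, 6, 23/6, 27/10, 29/12, …
ICs: h(0) = 0, h′(0) = 4, h′′(0) = 14, h′′′(0) = 36.

f: a_k = 4, 12, 18, 18, 27/2, 81/10, 81/20, …
g: a_k = 0, 2, 0, -8/3, 0, 32/5, 0, …
h₀=f+g: left-lcm gives L₀, ord ≤ 3.
h=∫h₀ ⇒ L = L₀·Dx.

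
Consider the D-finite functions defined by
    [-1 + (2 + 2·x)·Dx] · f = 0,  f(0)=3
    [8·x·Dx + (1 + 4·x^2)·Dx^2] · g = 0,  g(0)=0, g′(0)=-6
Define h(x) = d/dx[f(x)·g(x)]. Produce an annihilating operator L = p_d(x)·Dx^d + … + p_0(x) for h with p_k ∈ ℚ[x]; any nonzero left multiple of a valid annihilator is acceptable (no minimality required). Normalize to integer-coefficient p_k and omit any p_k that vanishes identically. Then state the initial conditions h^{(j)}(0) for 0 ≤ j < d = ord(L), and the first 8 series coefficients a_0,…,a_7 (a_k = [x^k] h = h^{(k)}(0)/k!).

L = (29 + 160·x - 280·x^2 - 384·x^3 - 48·x^4) + (76 + 300·x - 288·x^2 - 1664·x^3 - 1344·x^4 - 192·x^5)·Dx + (12 - 40·x - 84·x^2 - 256·x^3 - 544·x^4 - 384·x^5 - 64·x^6)·Dx^2  (order 2).
h: a_k = -18, -18, 315/4, 87/2, -19167/64, -53361/320, 3067959/2560, 2833221/4480, …
ICs: h(0) = -18, h′(0) = -18.

f: a_k = 3, 3/2, -3/8, 3/16, -15/128, 21/256, -63/1024, 99/2048, …
g: a_k = 0, -6, 0, 8, 0, -96/5, 0, 384/7, …
L₀ := L_f ⊗_s L_g (sym. prod.), ord ≤ 2.
h₀' ⇒ L via d/dx closure of L₀.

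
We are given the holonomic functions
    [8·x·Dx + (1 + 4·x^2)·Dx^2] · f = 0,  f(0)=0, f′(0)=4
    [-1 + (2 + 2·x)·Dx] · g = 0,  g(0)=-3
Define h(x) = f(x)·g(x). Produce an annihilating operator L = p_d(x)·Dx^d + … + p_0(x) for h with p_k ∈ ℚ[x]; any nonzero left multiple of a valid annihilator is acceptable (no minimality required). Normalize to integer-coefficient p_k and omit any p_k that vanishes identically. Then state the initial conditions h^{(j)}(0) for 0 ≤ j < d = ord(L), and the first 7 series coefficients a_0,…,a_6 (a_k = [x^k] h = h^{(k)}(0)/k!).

L = (3 - 16·x - 4·x^2) + (-4 + 28·x + 48·x^2 + 16·x^3)·Dx + (4 + 8·x + 20·x^2 + 32·x^3 + 16·x^4)·Dx^2  (order 2).
h: a_k = 0, -12, -6, 35/2, 29/4, -6389/160, -5929/320, …
ICs: h(0) = 0, h′(0) = -12.

f: a_k = 0, 4, 0, -16/3, 0, 64/5, 0, …
g: a_k = -3, -3/2, 3/8, -3/16, 15/128, -21/256, 63/1024, …
f·g: L₀ = L_f ⊗_s L_g, ord ≤ 2·1.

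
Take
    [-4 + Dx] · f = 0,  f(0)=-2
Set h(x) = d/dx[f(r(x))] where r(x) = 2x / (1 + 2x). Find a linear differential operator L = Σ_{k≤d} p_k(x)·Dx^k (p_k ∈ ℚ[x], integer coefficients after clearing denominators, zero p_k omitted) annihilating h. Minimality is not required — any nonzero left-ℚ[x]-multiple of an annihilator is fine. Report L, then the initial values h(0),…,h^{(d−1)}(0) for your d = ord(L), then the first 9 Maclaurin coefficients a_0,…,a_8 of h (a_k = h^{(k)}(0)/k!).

f: a_k = -2, -8, -16, -64/3, -64/3, -256/15, -512/45, -2048/315, -1024/315, …
h₀=f(r): pull back L_f along r ⇒ L₀.
Derive L from L₀ (diff closure).
L = (4 - 8·x) + (-1 - 4·x - 4·x^2)·Dx  (order 1).
h: a_k = -16, -64, 64, 512/3, -1792/3, 11264/15, 17408/45, -1294336/315, 3395584/315, …
ICs: h(0) = -16.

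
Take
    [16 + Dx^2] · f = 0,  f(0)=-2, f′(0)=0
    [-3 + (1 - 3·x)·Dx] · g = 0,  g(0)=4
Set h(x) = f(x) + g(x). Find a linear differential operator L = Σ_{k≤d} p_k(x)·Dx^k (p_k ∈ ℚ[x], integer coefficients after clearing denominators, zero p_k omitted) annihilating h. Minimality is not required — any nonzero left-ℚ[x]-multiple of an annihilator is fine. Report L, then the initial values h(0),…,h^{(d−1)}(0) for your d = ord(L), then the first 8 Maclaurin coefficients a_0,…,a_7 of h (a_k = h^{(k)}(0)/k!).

f: a_k = -2, 0, 16, 0, -64/3, 0, 512/45, 0, …
g: a_k = 4, 12, 36, 108, 324, 972, 2916, 8748, …
Weyl lclm of L_f,L_g ⇒ L₀ (ord ≤ 3).
L = (-1680 + 2304·x - 3456·x^2) + (272 - 1584·x + 3456·x^2 - 3456·x^3)·Dx + (-105 + 144·x - 216·x^2)·Dx^2 + (17 - 99·x + 216·x^2 - 216·x^3)·Dx^3  (order 3).
h: a_k = 2, 12, 52, 108, 908/3, 972, 131732/45, 8748, …
ICs: h(0) = 2, h′(0) = 12, h′′(0) = 104.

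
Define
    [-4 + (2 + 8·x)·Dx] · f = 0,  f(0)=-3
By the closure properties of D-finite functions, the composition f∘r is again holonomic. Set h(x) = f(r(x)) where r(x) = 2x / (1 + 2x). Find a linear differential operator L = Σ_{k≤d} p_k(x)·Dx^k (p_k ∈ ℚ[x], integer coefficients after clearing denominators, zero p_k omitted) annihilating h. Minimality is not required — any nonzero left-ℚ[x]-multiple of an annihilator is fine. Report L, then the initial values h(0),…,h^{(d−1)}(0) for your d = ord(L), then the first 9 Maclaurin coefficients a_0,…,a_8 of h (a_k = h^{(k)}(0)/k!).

f: a_k = -3, -6, 6, -12, 30, -84, 252, -792, 2574, …
h₀=f(r): pull back L_f along r ⇒ L₀.
L = -4 + (1 + 12·x + 20·x^2)·Dx  (order 1).
h: a_k = -3, -12, 48, -240, 1440, -9792, 72192, -561408, 4531200, …
ICs: h(0) = -3.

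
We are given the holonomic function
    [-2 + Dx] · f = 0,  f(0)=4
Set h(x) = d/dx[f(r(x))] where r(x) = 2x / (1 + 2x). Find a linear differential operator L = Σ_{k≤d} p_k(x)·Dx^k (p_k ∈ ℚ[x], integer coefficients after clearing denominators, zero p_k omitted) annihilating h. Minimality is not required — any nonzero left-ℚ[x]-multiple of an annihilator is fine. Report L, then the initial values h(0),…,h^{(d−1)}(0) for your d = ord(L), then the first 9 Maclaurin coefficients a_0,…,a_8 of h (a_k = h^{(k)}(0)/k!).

f: a_k = 4, 8, 8, 16/3, 8/3, 16/15, 16/45, 32/315, 8/315, …
Substitute x→r, Dx→(1/r')Dx; clear ⇒ L₀.
h₀' ⇒ L via d/dx closure of L₀.
L = -8·x + (-1 - 4·x - 4·x^2)·Dx  (order 1).
h: a_k = 16, 0, -64, 512/3, -256, 2048/15, 5120/9, -262144/105, 290816/45, …
ICs: h(0) = 16.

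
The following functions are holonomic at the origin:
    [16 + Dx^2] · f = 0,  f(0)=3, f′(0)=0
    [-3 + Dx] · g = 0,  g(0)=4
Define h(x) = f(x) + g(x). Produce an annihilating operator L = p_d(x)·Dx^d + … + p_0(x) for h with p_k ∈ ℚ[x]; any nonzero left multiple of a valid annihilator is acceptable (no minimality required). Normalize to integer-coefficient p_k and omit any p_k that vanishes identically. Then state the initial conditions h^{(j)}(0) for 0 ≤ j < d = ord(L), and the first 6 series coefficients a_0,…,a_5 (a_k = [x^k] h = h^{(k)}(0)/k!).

f: a_k = 3, 0, -24, 0, 32, 0, …
g: a_k = 4, 12, 18, 18, 27/2, 81/10, …
h₀=f+g: left-lcm gives L₀, ord ≤ 3.
L = -48 + 16·Dx - 3·Dx^2 + Dx^3  (order 3).
h: a_k = 7, 12, -6, 18, 91/2, 81/10, …
ICs: h(0) = 7, h′(0) = 12, h′′(0) = -12.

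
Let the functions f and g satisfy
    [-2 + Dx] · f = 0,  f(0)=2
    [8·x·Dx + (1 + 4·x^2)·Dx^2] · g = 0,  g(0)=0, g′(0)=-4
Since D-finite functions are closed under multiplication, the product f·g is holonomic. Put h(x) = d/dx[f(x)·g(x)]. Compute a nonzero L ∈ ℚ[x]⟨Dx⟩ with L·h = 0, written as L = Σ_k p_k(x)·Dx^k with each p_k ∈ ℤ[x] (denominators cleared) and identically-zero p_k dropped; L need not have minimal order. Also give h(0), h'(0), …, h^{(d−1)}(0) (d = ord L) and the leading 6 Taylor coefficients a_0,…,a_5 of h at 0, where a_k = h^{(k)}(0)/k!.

L = (4 + 40·x - 48·x^2 + 32·x^3) + (-24·x + 32·x^2 - 32·x^3)·Dx + (-1 + 2·x - 4·x^2 + 8·x^3)·Dx^2  (order 2).
h: a_k = -8, -32, -16, 128/3, -48, -704/3, …
ICs: h(0) = -8, h′(0) = -32.

f: a_k = 2, 4, 4, 8/3, 4/3, 8/15, …
g: a_k = 0, -4, 0, 16/3, 0, -64/5, …
h₀=f·g: eliminate ⇒ L₀, order ≤ 1·2.
h₀' ⇒ L via d/dx closure of L₀.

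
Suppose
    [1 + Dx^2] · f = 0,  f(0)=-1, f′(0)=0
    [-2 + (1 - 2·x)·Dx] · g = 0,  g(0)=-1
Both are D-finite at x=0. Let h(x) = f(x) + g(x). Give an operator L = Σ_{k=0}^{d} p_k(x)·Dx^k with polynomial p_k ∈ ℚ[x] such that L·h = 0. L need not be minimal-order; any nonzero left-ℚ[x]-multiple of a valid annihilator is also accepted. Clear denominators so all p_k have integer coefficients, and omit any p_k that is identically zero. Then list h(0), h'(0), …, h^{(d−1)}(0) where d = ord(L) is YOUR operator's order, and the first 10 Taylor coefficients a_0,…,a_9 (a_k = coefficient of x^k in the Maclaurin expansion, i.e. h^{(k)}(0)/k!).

f: a_k = -1, 0, 1/2, 0, -1/24, 0, 1/720, 0, -1/40320, 0, …
g: a_k = -1, -2, -4, -8, -16, -32, -64, -128, -256, -512, …
f+g: L₀ = lclm(L_f,L_g), ord ≤ 2+1.
L = (-50 + 8·x - 8·x^2) + (9 - 22·x + 12·x^2 - 8·x^3)·Dx + (-50 + 8·x - 8·x^2)·Dx^2 + (9 - 22·x + 12·x^2 - 8·x^3)·Dx^3  (order 3).
h: a_k = -2, -2, -7/2, -8, -385/24, -32, -46079/720, -128, -10321921/40320, -512, …
ICs: h(0) = -2, h′(0) = -2, h′′(0) = -7.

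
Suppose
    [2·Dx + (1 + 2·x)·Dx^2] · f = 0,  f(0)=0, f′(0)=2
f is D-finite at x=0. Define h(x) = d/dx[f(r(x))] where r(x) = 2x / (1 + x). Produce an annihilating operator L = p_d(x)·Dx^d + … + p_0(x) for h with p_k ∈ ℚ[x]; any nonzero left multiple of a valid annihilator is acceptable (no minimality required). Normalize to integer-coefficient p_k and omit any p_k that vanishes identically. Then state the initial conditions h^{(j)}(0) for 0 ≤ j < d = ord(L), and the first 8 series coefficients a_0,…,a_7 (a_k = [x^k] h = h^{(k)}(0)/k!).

L = (6 + 10·x) + (1 + 6·x + 5·x^2)·Dx  (order 1).
h: a_k = 4, -24, 124, -624, 3124, -15624, 78124, -390624, …
ICs: h(0) = 4.

f: a_k = 0, 2, -2, 8/3, -4, 32/5, -32/3, 128/7, …
h₀=f(r): pull back L_f along r ⇒ L₀.
Derive L from L₀ (diff closure).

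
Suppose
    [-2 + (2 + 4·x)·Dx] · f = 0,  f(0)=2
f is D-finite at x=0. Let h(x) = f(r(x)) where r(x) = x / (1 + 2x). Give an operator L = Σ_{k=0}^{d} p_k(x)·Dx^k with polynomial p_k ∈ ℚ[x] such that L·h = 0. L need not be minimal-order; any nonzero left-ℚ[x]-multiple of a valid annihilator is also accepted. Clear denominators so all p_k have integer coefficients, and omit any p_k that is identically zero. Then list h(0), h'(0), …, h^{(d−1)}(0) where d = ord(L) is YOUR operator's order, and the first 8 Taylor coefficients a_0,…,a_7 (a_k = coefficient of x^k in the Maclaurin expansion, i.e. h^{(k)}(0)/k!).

L = -1 + (1 + 6·x + 8·x^2)·Dx  (order 1).
h: a_k = 2, 2, -5, 13, -141/4, 399/4, -2353/8, 7205/8, …
ICs: h(0) = 2.

f: a_k = 2, 2, -1, 1, -5/4, 7/4, -21/8, 33/8, …
f∘r: x↦r, Dx↦Dx/r' in L_f ⇒ L₀.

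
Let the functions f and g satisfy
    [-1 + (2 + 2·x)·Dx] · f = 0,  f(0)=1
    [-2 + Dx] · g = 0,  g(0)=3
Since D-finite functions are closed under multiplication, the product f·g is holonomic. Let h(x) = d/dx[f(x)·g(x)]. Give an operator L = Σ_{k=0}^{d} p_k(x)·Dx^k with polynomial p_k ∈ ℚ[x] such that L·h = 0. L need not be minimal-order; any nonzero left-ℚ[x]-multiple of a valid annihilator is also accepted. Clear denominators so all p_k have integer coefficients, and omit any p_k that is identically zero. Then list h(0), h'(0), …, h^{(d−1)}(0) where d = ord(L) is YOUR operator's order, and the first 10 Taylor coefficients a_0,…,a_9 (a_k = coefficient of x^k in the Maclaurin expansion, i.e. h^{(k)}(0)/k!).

L = (23 + 40·x + 16·x^2) + (-10 - 18·x - 8·x^2)·Dx  (order 1).
h: a_k = 15/2, 69/4, 309/16, 449/32, 1949/256, 1643/512, 36047/30720, 135617/430080, 815221/6881280, -833449/123863040, …
ICs: h(0) = 15/2.

f: a_k = 1, 1/2, -1/8, 1/16, -5/128, 7/256, -21/1024, 33/2048, -429/32768, 715/65536, …
g: a_k = 3, 6, 6, 4, 2, 4/5, 4/15, 8/105, 2/105, 4/945, …
Product ⇒ symmetric product L₀, ord ≤ 1.
Differentiate: ansatz ord ≤ ord L₀ ⇒ L.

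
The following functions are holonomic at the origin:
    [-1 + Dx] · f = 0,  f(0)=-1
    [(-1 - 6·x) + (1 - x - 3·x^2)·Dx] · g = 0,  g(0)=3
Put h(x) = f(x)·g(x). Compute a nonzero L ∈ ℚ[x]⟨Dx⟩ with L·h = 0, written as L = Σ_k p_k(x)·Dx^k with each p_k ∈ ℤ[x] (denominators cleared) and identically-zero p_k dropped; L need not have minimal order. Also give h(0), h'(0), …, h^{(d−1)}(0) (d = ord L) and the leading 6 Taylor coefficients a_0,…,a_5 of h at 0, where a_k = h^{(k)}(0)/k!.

L = (2 + 5·x - 3·x^2) + (-1 + x + 3·x^2)·Dx  (order 1).
h: a_k = -3, -6, -33/2, -35, -677/8, -3793/20, …
ICs: h(0) = -3.

f: a_k = -1, -1, -1/2, -1/6, -1/24, -1/120, …
g: a_k = 3, 3, 12, 21, 57, 120, …
f·g: L₀ = L_f ⊗_s L_g, ord ≤ 1·1.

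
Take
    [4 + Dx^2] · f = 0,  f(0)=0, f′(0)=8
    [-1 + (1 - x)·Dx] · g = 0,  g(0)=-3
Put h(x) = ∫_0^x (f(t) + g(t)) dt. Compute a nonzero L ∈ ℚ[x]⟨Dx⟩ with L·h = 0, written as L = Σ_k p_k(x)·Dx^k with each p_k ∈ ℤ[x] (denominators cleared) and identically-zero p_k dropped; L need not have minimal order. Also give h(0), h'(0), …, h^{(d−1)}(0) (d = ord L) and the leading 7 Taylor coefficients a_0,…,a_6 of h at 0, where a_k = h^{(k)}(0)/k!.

f: a_k = 0, 8, 0, -16/3, 0, 16/15, 0, …
g: a_k = -3, -3, -3, -3, -3, -3, -3, …
h₀=f+g: left-lcm gives L₀, ord ≤ 3.
h=∫h₀ ⇒ L = L₀·Dx.
L = (-20 + 16·x - 8·x^2)·Dx + (12 - 28·x + 24·x^2 - 8·x^3)·Dx^2 + (-5 + 4·x - 2·x^2)·Dx^3 + (3 - 7·x + 6·x^2 - 2·x^3)·Dx^4  (order 4).
h: a_k = 0, -3, 5/2, -1, -25/12, -3/5, -29/90, …
ICs: h(0) = 0, h′(0) = -3, h′′(0) = 5, h′′′(0) = -6.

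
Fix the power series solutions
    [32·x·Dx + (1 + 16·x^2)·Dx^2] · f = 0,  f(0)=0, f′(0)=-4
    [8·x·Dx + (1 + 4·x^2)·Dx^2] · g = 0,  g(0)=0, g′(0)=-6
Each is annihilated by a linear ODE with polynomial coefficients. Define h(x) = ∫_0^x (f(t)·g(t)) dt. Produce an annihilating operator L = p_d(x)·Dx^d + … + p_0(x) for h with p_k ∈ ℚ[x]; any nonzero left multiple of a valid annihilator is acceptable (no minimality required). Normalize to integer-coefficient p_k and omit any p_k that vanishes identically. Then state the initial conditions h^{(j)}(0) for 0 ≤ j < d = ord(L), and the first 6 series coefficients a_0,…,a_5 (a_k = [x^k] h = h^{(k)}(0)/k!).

f: a_k = 0, -4, 0, 64/3, 0, -1024/5, …
g: a_k = 0, -6, 0, 8, 0, -96/5, …
Product ⇒ symmetric product L₀, ord ≤ 4.
Integrate: L := L₀·Dx.
L = (-1536·x - 51200·x^3 - 262144·x^5 + 655360·x^7 + 6291456·x^9)·Dx^2 + (-80 - 6592·x^2 - 92160·x^4 - 229376·x^6 + 2293760·x^8 + 9437184·x^10)·Dx^3 + (-160·x - 4480·x^3 - 30720·x^5 + 69632·x^7 + 1310720·x^9 + 3145728·x^11)·Dx^4 + (-1 - 40·x^2 - 464·x^4 + 29696·x^8 + 163840·x^10 + 262144·x^12)·Dx^5  (order 5).
h: a_k = 0, 0, 0, 8, 0, -32, …
ICs: h(0) = 0, h′(0) = 0, h′′(0) = 0, h′′′(0) = 48, h′′′′(0) = 0.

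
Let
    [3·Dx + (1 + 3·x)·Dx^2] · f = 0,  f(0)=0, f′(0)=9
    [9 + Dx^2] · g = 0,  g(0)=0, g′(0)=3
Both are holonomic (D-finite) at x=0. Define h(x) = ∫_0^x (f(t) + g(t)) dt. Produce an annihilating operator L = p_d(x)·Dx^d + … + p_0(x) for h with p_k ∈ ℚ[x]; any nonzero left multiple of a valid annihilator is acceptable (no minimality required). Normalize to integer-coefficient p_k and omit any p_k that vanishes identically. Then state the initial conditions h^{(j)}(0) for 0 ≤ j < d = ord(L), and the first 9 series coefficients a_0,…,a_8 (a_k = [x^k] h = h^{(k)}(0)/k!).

f: a_k = 0, 9, -27/2, 27, -243/4, 729/5, -729/2, 6561/7, -19683/8, …
g: a_k = 0, 3, 0, -9/2, 0, 81/40, 0, -243/560, 0, …
L₀ := lclm(L_f,L_g); ord L₀ ≤ 2+2.
h=∫₀ˣh₀: take L = L₀·Dx.
L = (63 + 54·x + 81·x^2)·Dx^2 + (9 + 45·x + 81·x^2 + 81·x^3)·Dx^3 + (7 + 6·x + 9·x^2)·Dx^4 + (1 + 5·x + 9·x^2 + 9·x^3)·Dx^5  (order 5).
h: a_k = 0, 0, 6, -9/2, 45/8, -243/20, 1971/80, -729/14, 524637/4480, …
ICs: h(0) = 0, h′(0) = 0, h′′(0) = 12, h′′′(0) = -27, h′′′′(0) = 135.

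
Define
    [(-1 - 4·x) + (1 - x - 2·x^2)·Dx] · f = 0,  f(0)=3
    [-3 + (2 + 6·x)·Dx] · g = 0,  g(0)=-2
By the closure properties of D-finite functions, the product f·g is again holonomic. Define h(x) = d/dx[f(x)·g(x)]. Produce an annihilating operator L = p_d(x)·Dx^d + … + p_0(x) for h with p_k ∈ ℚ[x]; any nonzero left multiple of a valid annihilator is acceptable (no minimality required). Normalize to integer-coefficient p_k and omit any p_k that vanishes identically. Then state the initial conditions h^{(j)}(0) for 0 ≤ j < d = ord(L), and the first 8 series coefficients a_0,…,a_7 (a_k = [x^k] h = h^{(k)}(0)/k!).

L = (27 + 282·x + 663·x^2 + 660·x^3 + 540·x^4) + (-10 - 42·x - 30·x^2 + 98·x^3 + 312·x^4 + 216·x^5)·Dx  (order 1).
h: a_k = -15, -81/2, -1449/8, -5241/16, -155205/128, -486279/256, -7261485/1024, -18527625/2048, …
ICs: h(0) = -15.

f: a_k = 3, 3, 9, 15, 33, 63, 129, 255, …
g: a_k = -2, -3, 9/4, -27/8, 405/64, -1701/128, 15309/512, -72171/1024, …
L₀ := L_f ⊗_s L_g (sym. prod.), ord ≤ 1.
h=h₀': d/dx-closure on L₀ ⇒ L.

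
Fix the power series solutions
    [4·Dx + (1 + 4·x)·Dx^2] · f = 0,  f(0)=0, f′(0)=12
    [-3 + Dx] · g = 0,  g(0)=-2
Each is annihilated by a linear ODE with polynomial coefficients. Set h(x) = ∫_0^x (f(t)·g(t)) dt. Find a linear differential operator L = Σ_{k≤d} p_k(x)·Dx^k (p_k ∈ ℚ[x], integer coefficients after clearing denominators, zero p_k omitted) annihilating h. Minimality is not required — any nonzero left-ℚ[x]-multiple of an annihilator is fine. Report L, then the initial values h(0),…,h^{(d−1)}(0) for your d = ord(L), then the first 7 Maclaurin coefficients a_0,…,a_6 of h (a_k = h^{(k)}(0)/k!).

L = (-3 + 36·x)·Dx + (-2 - 24·x)·Dx^2 + (1 + 4·x)·Dx^3  (order 3).
h: a_k = 0, 0, -12, -8, -23, 108/5, -863/10, …
ICs: h(0) = 0, h′(0) = 0, h′′(0) = -24.

f: a_k = 0, 12, -24, 64, -192, 3072/5, -2048, …
g: a_k = -2, -6, -9, -9, -27/4, -81/20, -81/40, …
Product ⇒ symmetric product L₀, ord ≤ 2.
h=∫h₀ ⇒ L = L₀·Dx.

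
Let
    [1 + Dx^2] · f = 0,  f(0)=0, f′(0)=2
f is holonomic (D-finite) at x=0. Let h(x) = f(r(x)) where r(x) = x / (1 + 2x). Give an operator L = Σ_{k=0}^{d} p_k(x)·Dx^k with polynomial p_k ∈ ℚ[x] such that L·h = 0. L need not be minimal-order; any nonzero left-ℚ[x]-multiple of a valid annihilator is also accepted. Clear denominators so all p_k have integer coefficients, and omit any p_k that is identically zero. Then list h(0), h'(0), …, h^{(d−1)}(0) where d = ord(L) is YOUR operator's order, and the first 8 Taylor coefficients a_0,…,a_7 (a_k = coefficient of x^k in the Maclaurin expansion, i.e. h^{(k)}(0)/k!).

f: a_k = 0, 2, 0, -1/3, 0, 1/60, 0, -1/2520, …
Substitute x→r, Dx→(1/r')Dx; clear ⇒ L₀.
L = 1 + (4 + 24·x + 48·x^2 + 32·x^3)·Dx + (1 + 8·x + 24·x^2 + 32·x^3 + 16·x^4)·Dx^2  (order 2).
h: a_k = 0, 2, -4, 23/3, -14, 1441/60, -75/2, 123479/2520, …
ICs: h(0) = 0, h′(0) = 2.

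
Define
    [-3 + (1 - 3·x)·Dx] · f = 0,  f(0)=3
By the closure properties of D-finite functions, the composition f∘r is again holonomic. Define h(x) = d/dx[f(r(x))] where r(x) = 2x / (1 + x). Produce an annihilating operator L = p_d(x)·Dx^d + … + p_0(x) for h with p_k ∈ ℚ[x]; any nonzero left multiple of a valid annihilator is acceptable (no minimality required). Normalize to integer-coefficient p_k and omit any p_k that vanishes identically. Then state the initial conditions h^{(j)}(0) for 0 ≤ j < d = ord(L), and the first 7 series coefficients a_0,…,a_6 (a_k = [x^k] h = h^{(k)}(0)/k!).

L = 10 + (-1 + 5·x)·Dx  (order 1).
h: a_k = 18, 180, 1350, 9000, 56250, 337500, 1968750, …
ICs: h(0) = 18.

f: a_k = 3, 9, 27, 81, 243, 729, 2187, …
Change of var in L_f (x↦r) gives L₀.
Derive L from L₀ (diff closure).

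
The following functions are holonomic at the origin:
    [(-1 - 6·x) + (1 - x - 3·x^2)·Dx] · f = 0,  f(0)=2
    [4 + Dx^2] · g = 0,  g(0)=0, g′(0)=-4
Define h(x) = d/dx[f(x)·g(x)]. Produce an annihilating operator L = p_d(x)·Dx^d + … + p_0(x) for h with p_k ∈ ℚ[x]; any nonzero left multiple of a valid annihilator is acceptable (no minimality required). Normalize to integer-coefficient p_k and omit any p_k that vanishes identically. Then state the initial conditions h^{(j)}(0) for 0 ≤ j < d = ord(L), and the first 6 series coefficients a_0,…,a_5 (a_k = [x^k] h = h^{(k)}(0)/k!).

L = (10 - 16·x - 40·x^2 + 48·x^3 + 72·x^4) + (5 + 34·x + 36·x^2 + 72·x^3)·Dx + (-1 - x - x^2 + 12·x^3 + 18·x^4)·Dx^2  (order 2).
h: a_k = -8, -16, -80, -608/3, -1976/3, -8512/5, …
ICs: h(0) = -8, h′(0) = -16.

f: a_k = 2, 2, 8, 14, 38, 80, …
g: a_k = 0, -4, 0, 8/3, 0, -8/15, …
Product ⇒ symmetric product L₀, ord ≤ 2.
h=h₀': d/dx-closure on L₀ ⇒ L.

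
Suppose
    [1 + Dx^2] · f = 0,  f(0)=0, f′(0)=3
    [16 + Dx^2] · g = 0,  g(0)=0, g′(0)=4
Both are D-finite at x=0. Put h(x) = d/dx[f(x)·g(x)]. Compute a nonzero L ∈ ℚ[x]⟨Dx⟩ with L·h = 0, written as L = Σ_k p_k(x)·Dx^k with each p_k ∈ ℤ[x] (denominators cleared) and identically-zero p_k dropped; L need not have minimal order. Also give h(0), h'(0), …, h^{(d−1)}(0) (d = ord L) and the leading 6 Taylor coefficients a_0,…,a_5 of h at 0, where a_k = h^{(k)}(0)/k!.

f: a_k = 0, 3, 0, -1/2, 0, 1/40, …
g: a_k = 0, 4, 0, -32/3, 0, 128/15, …
Product ⇒ symmetric product L₀, ord ≤ 4.
h₀' ⇒ L via d/dx closure of L₀.
L = 225 + 34·Dx^2 + Dx^4  (order 4).
h: a_k = 0, 24, 0, -136, 0, 931/5, …
ICs: h(0) = 0, h′(0) = 24, h′′(0) = 0, h′′′(0) = -816.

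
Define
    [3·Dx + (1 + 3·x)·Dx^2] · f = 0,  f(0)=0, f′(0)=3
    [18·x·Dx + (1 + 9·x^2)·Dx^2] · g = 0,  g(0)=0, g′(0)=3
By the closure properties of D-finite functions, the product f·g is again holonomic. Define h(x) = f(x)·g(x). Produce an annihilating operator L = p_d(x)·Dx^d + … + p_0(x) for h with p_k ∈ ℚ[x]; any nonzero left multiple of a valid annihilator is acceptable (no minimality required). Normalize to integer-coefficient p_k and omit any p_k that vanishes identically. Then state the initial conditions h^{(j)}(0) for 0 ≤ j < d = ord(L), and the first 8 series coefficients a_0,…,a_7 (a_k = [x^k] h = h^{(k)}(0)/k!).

f: a_k = 0, 3, -9/2, 9, -81/4, 243/5, -243/2, 2187/7, …
g: a_k = 0, 3, 0, -9, 0, 243/5, 0, -2187/7, …
L₀ := L_f ⊗_s L_g (sym. prod.), ord ≤ 4.
L = (648 + 3564·x + 19440·x^2 + 113724·x^3 + 262440·x^4 + 341172·x^5 + 236196·x^7)·Dx + (162 + 3348·x + 24948·x^2 + 117612·x^3 + 396576·x^4 + 813564·x^5 + 918540·x^6 + 236196·x^7 + 826686·x^8)·Dx^2 + (36 + 576·x + 5184·x^2 + 25272·x^3 + 87480·x^4 + 227448·x^5 + 419904·x^6 + 472392·x^7 + 236196·x^8 + 472392·x^9)·Dx^3 + (5 + 54·x + 333·x^2 + 1512·x^3 + 5346·x^4 + 14580·x^5 + 30618·x^6 + 52488·x^7 + 59049·x^8 + 39366·x^9 + 59049·x^10)·Dx^4  (order 4).
h: a_k = 0, 0, 9, -27/2, 0, -81/4, 1053/5, -8019/20, …
ICs: h(0) = 0, h′(0) = 0, h′′(0) = 18, h′′′(0) = -81.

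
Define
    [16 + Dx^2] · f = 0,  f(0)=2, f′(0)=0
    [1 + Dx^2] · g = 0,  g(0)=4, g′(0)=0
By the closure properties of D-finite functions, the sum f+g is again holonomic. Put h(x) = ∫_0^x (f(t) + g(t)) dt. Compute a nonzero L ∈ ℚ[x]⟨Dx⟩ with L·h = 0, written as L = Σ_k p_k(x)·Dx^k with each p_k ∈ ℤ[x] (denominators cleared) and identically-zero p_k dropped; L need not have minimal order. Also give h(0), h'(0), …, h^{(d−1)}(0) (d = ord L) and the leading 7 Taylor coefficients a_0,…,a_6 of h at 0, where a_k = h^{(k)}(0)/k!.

f: a_k = 2, 0, -16, 0, 64/3, 0, -512/45, …
g: a_k = 4, 0, -2, 0, 1/6, 0, -1/180, …
Weyl lclm of L_f,L_g ⇒ L₀ (ord ≤ 4).
Integrate: L := L₀·Dx.
L = 16·Dx + 17·Dx^3 + Dx^5  (order 5).
h: a_k = 0, 6, 0, -6, 0, 43/10, 0, …
ICs: h(0) = 0, h′(0) = 6, h′′(0) = 0, h′′′(0) = -36, h′′′′(0) = 0.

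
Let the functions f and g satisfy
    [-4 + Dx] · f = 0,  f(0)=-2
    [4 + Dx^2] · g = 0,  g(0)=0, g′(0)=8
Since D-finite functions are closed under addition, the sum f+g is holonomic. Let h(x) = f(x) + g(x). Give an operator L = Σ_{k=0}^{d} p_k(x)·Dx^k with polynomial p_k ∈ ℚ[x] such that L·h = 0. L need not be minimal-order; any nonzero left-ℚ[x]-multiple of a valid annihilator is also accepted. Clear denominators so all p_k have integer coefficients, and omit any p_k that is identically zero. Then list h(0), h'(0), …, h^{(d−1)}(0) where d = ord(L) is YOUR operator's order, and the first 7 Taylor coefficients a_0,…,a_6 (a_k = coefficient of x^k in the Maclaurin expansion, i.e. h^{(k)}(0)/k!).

L = -16 + 4·Dx - 4·Dx^2 + Dx^3  (order 3).
h: a_k = -2, 0, -16, -80/3, -64/3, -16, -512/45, …
ICs: h(0) = -2, h′(0) = 0, h′′(0) = -32.

f: a_k = -2, -8, -16, -64/3, -64/3, -256/15, -512/45, …
g: a_k = 0, 8, 0, -16/3, 0, 16/15, 0, …
h₀=f+g: left-lcm gives L₀, ord ≤ 3.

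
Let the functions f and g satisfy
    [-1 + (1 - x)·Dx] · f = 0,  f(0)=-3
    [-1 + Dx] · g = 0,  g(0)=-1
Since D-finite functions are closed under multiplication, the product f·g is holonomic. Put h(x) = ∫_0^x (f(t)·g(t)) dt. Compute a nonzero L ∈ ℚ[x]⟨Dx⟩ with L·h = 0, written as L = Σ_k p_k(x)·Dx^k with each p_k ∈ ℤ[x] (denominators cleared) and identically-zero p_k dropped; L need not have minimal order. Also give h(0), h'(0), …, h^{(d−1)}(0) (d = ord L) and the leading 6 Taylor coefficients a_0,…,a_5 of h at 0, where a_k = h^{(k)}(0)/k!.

L = (2 - x)·Dx + (-1 + x)·Dx^2  (order 2).
h: a_k = 0, 3, 3, 5/2, 2, 13/8, …
ICs: h(0) = 0, h′(0) = 3.

f: a_k = -3, -3, -3, -3, -3, -3, …
g: a_k = -1, -1, -1/2, -1/6, -1/24, -1/120, …
Product ⇒ symmetric product L₀, ord ≤ 1.
h=∫₀ˣh₀: take L = L₀·Dx.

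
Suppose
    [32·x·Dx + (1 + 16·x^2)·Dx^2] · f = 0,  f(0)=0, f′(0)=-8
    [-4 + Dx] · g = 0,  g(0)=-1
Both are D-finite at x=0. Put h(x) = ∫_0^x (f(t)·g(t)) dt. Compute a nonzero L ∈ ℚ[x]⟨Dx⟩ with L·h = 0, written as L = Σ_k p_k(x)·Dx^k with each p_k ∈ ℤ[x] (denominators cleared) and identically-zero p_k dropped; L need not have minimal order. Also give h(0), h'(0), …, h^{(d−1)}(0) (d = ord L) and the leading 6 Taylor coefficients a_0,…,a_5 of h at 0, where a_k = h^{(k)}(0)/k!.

f: a_k = 0, -8, 0, 128/3, 0, -2048/5, …
g: a_k = -1, -4, -8, -32/3, -32/3, -128/15, …
Product ⇒ symmetric product L₀, ord ≤ 2.
∫: right-multiply L₀ by Dx.
L = (16 - 128·x + 256·x^2)·Dx + (-8 + 32·x - 128·x^2)·Dx^2 + (1 + 16·x^2)·Dx^3  (order 3).
h: a_k = 0, 0, 4, 32/3, 16/3, -256/15, …
ICs: h(0) = 0, h′(0) = 0, h′′(0) = 8.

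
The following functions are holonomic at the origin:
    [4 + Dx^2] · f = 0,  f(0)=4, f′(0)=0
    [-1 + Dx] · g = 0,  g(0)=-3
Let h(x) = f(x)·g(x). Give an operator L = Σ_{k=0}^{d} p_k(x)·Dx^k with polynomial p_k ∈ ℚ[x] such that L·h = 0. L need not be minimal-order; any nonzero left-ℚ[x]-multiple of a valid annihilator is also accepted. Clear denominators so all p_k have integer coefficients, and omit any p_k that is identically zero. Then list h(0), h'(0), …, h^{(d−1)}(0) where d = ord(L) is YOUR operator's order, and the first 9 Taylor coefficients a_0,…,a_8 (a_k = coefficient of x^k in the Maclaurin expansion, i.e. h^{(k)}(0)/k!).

f: a_k = 4, 0, -8, 0, 8/3, 0, -16/45, 0, 8/315, …
g: a_k = -3, -3, -3/2, -1/2, -1/8, -1/40, -1/240, -1/1680, -1/13440, …
f·g: L₀ = L_f ⊗_s L_g, ord ≤ 2·1.
L = 5 - 2·Dx + Dx^2  (order 2).
h: a_k = -12, -12, 18, 22, 7/2, -41/10, -39/20, -29/420, 527/3360, …
ICs: h(0) = -12, h′(0) = -12.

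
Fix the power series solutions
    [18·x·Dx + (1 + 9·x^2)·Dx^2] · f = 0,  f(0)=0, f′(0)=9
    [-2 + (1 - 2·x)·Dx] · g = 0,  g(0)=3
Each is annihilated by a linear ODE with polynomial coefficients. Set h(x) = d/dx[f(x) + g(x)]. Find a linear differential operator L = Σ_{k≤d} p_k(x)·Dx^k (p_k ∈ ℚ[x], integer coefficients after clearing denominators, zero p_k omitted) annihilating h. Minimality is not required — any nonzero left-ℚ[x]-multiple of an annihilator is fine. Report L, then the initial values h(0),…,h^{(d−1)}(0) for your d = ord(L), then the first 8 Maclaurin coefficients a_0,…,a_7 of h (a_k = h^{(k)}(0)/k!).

f: a_k = 0, 9, 0, -27, 0, 729/5, 0, -6561/7, …
g: a_k = 3, 6, 12, 24, 48, 96, 192, 384, …
L₀ := lclm(L_f,L_g); ord L₀ ≤ 2+1.
Differentiate: ansatz ord ≤ ord L₀ ⇒ L.
L = (36 - 288·x - 972·x^2) + (-21 + 36·x - 9·x^2 - 972·x^3)·Dx + (2 + 5·x + 45·x^3 - 162·x^4)·Dx^2  (order 2).
h: a_k = 15, 24, -9, 192, 1209, 1152, -3873, 6144, …
ICs: h(0) = 15, h′(0) = 24.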